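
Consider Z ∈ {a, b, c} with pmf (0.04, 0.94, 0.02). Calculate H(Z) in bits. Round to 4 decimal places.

0.3825 bits

H(Z) = −Σ p·log₂ p.
  −(0.04)·log₂(0.04) = 0.18575
  −(0.94)·log₂(0.94) = 0.08391
  −(0.02)·log₂(0.02) = 0.11288
Sum: 0.18575 + 0.08391 + 0.11288 = 0.3825 bits.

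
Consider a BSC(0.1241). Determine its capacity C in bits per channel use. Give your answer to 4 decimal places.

Binary symmetric channel: C = 1 − h₂(ε) where h₂ is the binary entropy function.
h₂(0.1241) = −0.1241·log₂0.1241 − 0.8759·log₂0.8759 = 0.5410.
C = 1 − 0.5410 = 0.4590 bits per channel use.

0.4590 bits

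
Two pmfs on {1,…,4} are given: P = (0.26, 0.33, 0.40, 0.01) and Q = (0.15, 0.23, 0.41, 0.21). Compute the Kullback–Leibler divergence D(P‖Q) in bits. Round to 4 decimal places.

D(P‖Q) = Σ p·log₂(p/q).
  0.26·log₂(0.26/0.15) = 0.20632
  0.33·log₂(0.33/0.23) = 0.17187
  0.40·log₂(0.40/0.41) = -0.01425
  0.01·log₂(0.01/0.21) = -0.04392
D(P‖Q) = 0.3200 bits.

0.3200 bits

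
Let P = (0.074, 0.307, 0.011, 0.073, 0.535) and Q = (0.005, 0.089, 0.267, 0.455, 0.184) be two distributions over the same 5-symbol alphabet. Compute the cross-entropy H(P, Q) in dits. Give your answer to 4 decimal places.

0.9174 dits

H(P,Q) = −Σ p·log₁₀ q.
  −0.074·log₁₀(0.005) = 0.17028
  −0.307·log₁₀(0.089) = 0.32254
  −0.011·log₁₀(0.267) = 0.00631
  −0.073·log₁₀(0.455) = 0.02497
  −0.535·log₁₀(0.184) = 0.39332
H(P,Q) = 0.9174 dits.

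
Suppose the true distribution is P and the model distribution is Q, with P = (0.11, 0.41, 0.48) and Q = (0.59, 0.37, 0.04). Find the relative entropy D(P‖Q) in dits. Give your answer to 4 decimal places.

D(P‖Q) = Σ p·log₁₀(p/q).
  0.11·log₁₀(0.11/0.59) = -0.08024
  0.41·log₁₀(0.41/0.37) = 0.01828
  0.48·log₁₀(0.48/0.04) = 0.51801
D(P‖Q) = 0.4560 dits.

0.4560 dits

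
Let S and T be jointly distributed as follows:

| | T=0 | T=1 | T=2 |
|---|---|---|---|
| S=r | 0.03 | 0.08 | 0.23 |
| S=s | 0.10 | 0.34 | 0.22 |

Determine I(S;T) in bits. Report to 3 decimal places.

Marginals: p(S) = (0.3400, 0.6600), p(T) = (0.1300, 0.4200, 0.4500).
I(S;T) = H(S) + H(T) − H(S,T).
H(S) = 0.9248, H(T) = 1.4267, H(S,T) = 2.2729.
I(S;T) = 0.9248 + 1.4267 − 2.2729 = 0.079 bits.

0.079 bits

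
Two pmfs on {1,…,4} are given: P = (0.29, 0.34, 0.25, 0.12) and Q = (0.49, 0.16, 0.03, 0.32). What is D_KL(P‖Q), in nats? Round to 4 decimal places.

0.5165 nats

D(P‖Q) = Σ p·ln(p/q).
  0.29·ln(0.29/0.49) = -0.15211
  0.34·ln(0.34/0.16) = 0.25628
  0.25·ln(0.25/0.03) = 0.53007
  0.12·ln(0.12/0.32) = -0.11770
D(P‖Q) = 0.5165 nats.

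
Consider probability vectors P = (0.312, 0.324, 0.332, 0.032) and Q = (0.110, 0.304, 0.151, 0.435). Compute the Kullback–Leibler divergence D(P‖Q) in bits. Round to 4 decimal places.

0.7559 bits

D(P‖Q) = Σ p·log₂(p/q).
  0.312·log₂(0.312/0.110) = 0.46926
  0.324·log₂(0.324/0.304) = 0.02978
  0.332·log₂(0.332/0.151) = 0.37736
  0.032·log₂(0.032/0.435) = -0.12048
D(P‖Q) = 0.7559 bits.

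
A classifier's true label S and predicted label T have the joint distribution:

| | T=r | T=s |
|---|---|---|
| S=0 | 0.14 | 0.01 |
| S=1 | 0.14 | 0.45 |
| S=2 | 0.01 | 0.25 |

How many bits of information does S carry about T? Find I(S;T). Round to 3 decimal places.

Marginals: p(S) = (0.1500, 0.5900, 0.2600), p(T) = (0.2900, 0.7100).
I(S;T) = H(S) + H(T) − H(S,T).
H(S) = 1.3649, H(T) = 0.8687, H(S,T) = 1.9455.
I(S;T) = 1.3649 + 0.8687 − 1.9455 = 0.288 bits.

0.288 bits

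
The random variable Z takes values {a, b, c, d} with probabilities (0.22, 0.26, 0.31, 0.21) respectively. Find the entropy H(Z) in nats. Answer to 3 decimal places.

1.374 nats

H(Z) = −Σ p·ln p.
  −(0.22)·ln(0.22) = 0.3331
  −(0.26)·ln(0.26) = 0.3502
  −(0.31)·ln(0.31) = 0.3631
  −(0.21)·ln(0.21) = 0.3277
Sum: 0.3331 + 0.3502 + 0.3631 + 0.3277 = 1.374 nats.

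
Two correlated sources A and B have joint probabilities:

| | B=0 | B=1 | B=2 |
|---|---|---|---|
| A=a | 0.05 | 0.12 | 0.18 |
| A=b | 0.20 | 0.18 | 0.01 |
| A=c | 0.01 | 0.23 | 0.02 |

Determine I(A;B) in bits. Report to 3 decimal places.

0.357 bits

Marginals: p(A) = (0.3500, 0.3900, 0.2600), p(B) = (0.2600, 0.5300, 0.2100).
I(A;B) = Σ p(x,y)·log₂[p(x,y)/(p(x)p(y))].
  (a,0): 0.05·log₂(0.5495) = -0.0432
  (a,1): 0.12·log₂(0.6469) = -0.0754
  (a,2): 0.18·log₂(2.4490) = 0.2326
  (b,0): 0.20·log₂(1.9724) = 0.1960
  (b,1): 0.18·log₂(0.8708) = -0.0359
  (b,2): 0.01·log₂(0.1221) = -0.0303
  (c,0): 0.01·log₂(0.1479) = -0.0276
  (c,1): 0.23·log₂(1.6691) = 0.1700
  (c,2): 0.02·log₂(0.3663) = -0.0290
Sum = 0.357 bits.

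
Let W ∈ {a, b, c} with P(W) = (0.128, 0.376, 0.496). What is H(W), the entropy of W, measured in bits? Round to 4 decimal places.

1.4120 bits

H(W) = −Σ p·log₂ p.
  −(0.128)·log₂(0.128) = 0.37962
  −(0.376)·log₂(0.376) = 0.53061
  −(0.496)·log₂(0.496) = 0.50175
Sum: 0.37962 + 0.53061 + 0.50175 = 1.4120 bits.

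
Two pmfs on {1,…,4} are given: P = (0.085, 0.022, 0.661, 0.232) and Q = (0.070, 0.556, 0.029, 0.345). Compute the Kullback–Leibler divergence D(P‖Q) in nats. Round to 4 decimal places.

D(P‖Q) = Σ p·ln(p/q).
  0.085·ln(0.085/0.070) = 0.01650
  0.022·ln(0.022/0.556) = -0.07105
  0.661·ln(0.661/0.029) = 2.06659
  0.232·ln(0.232/0.345) = -0.09206
D(P‖Q) = 1.9200 nats.

1.9200 nats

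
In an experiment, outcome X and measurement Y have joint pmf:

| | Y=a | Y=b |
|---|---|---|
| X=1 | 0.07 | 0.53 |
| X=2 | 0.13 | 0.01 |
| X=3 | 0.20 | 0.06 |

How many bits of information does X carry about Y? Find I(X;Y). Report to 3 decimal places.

0.405 bits

Marginals: p(X) = (0.6000, 0.1400, 0.2600), p(Y) = (0.4000, 0.6000).
I(X;Y) = Σ p(x,y)·log₂[p(x,y)/(p(x)p(y))].
  (1,a): 0.07·log₂(0.2917) = -0.1244
  (1,b): 0.53·log₂(1.4722) = 0.2957
  (2,a): 0.13·log₂(2.3214) = 0.1580
  (2,b): 0.01·log₂(0.1190) = -0.0307
  (3,a): 0.20·log₂(1.9231) = 0.1887
  (3,b): 0.06·log₂(0.3846) = -0.0827
Sum = 0.405 bits.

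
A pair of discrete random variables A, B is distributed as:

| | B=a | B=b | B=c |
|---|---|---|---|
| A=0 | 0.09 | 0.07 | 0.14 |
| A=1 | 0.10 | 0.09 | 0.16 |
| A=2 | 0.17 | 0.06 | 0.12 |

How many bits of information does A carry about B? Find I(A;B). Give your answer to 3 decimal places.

0.027 bits

Marginals: p(A) = (0.3000, 0.3500, 0.3500), p(B) = (0.3600, 0.2200, 0.4200).
I(A;B) = H(A) + H(B) − H(A,B).
H(A) = 1.5813, H(B) = 1.5368, H(A,B) = 3.0914.
I(A;B) = 1.5813 + 1.5368 − 3.0914 = 0.027 bits.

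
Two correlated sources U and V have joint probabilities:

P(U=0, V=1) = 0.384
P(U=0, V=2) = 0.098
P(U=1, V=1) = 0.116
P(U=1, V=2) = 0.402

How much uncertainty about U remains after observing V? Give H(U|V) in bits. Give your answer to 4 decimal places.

Marginals: p(U) = (0.4820, 0.5180), p(V) = (0.5000, 0.5000).
H(U|V) = Σ p(V) · H(U|V=·).
  V=1: p=0.5000, H(U|V=1) = 0.7815
  V=2: p=0.5000, H(U|V=2) = 0.7139
Weighted sum = 0.7477 bits.

0.7477 bits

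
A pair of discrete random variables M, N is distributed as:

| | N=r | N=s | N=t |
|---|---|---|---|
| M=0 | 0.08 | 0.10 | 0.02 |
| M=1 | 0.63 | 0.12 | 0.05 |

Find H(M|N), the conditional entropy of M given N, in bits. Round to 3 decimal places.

0.640 bits

Marginals: p(M) = (0.2000, 0.8000), p(N) = (0.7100, 0.2200, 0.0700).
H(M|N) = Σ p(N) · H(M|N=·).
  N=r: p=0.7100, H(M|N=r) = 0.5079
  N=s: p=0.2200, H(M|N=s) = 0.9940
  N=t: p=0.0700, H(M|N=t) = 0.8631
Weighted sum = 0.640 bits.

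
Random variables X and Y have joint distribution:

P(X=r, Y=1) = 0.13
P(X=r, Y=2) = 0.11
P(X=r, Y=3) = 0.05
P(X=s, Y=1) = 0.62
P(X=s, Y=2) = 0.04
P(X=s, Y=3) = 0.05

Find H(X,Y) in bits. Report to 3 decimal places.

H(X,Y) = −Σ p(x,y)·log₂ p(x,y) over all 6 cells.
  cell (r,1): −0.13·log₂0.13 = 0.3826
  cell (r,2): −0.11·log₂0.11 = 0.3503
  cell (r,3): −0.05·log₂0.05 = 0.2161
  cell (s,1): −0.62·log₂0.62 = 0.4276
  cell (s,2): −0.04·log₂0.04 = 0.1858
  cell (s,3): −0.05·log₂0.05 = 0.2161
Sum = 1.778 bits.

1.778 bits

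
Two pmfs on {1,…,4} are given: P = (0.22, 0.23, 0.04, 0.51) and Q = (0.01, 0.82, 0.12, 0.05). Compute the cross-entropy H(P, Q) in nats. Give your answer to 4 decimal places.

H(P,Q) = −Σ p·ln q.
  −0.22·ln(0.01) = 1.01314
  −0.23·ln(0.82) = 0.04564
  −0.04·ln(0.12) = 0.08481
  −0.51·ln(0.05) = 1.52782
H(P,Q) = 2.6714 nats.

2.6714 nats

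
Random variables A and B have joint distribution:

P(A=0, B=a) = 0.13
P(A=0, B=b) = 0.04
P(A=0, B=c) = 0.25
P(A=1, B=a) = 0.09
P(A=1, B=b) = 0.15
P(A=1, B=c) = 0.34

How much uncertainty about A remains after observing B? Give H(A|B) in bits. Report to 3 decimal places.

0.936 bits

Chain rule: H(A|B) = H(A,B) − H(B).
Marginals: p(A) = (0.4200, 0.5800), p(B) = (0.2200, 0.1900, 0.5900).
H(A,B) = 2.3208 bits; H(B) = 1.3849 bits.
H(A|B) = 2.3208 − 1.3849 = 0.936 bits.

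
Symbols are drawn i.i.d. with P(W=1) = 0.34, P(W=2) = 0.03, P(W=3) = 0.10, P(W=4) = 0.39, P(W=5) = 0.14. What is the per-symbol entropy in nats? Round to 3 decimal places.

1.345 nats

H(W) = −Σ p·ln p.
  −(0.34)·ln(0.34) = 0.3668
  −(0.03)·ln(0.03) = 0.1052
  −(0.10)·ln(0.10) = 0.2303
  −(0.39)·ln(0.39) = 0.3672
  −(0.14)·ln(0.14) = 0.2753
Sum: 0.3668 + 0.1052 + 0.2303 + 0.3672 + 0.2753 = 1.345 nats.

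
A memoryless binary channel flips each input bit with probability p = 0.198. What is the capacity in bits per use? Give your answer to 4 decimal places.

Binary symmetric channel: C = 1 − h₂(ε) where h₂ is the binary entropy function.
h₂(0.198) = −0.198·log₂0.198 − 0.802·log₂0.802 = 0.7179.
C = 1 − 0.7179 = 0.2821 bits per channel use.

0.2821 bits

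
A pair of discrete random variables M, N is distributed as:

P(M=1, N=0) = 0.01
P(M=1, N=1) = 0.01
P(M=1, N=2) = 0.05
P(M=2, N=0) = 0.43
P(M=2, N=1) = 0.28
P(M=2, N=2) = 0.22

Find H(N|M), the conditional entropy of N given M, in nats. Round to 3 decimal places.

Chain rule: H(N|M) = H(M,N) − H(M).
Marginals: p(M) = (0.0700, 0.9300), p(N) = (0.4400, 0.2900, 0.2700).
H(M,N) = 1.2943 nats; H(M) = 0.2536 nats.
H(N|M) = 1.2943 − 0.2536 = 1.041 nats.

1.041 nats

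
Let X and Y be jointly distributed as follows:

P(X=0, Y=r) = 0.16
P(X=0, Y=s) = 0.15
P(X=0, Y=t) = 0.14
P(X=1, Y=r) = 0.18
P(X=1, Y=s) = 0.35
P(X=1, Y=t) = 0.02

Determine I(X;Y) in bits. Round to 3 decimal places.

Marginals: p(X) = (0.4500, 0.5500), p(Y) = (0.3400, 0.5000, 0.1600).
I(X;Y) = H(X) + H(Y) − H(X,Y).
H(X) = 0.9928, H(Y) = 1.4522, H(X,Y) = 2.3190.
I(X;Y) = 0.9928 + 1.4522 − 2.3190 = 0.126 bits.

0.126 bits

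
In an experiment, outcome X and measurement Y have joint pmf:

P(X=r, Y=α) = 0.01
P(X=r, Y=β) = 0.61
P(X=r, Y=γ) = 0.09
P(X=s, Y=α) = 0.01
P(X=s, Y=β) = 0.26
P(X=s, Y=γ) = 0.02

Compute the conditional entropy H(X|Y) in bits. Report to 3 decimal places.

0.861 bits

Marginals: p(X) = (0.7100, 0.2900), p(Y) = (0.0200, 0.8700, 0.1100).
H(X|Y) = Σ p(Y) · H(X|Y=·).
  Y=α: p=0.0200, H(X|Y=α) = 1.0000
  Y=β: p=0.8700, H(X|Y=β) = 0.8799
  Y=γ: p=0.1100, H(X|Y=γ) = 0.6840
Weighted sum = 0.861 bits.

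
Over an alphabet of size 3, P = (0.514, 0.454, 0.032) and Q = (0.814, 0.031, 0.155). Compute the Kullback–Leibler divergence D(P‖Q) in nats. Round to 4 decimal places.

0.9318 nats

D(P‖Q) = Σ p·ln(p/q).
  0.514·ln(0.514/0.814) = -0.23630
  0.454·ln(0.454/0.031) = 1.21859
  0.032·ln(0.032/0.155) = -0.05049
D(P‖Q) = 0.9318 nats.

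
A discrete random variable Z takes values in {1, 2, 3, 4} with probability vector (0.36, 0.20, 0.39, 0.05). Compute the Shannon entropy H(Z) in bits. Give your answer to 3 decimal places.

1.741 bits

H(Z) = −Σ p·log₂ p.
  −(0.36)·log₂(0.36) = 0.5306
  −(0.20)·log₂(0.20) = 0.4644
  −(0.39)·log₂(0.39) = 0.5298
  −(0.05)·log₂(0.05) = 0.2161
Sum: 0.5306 + 0.4644 + 0.5298 + 0.2161 = 1.741 bits.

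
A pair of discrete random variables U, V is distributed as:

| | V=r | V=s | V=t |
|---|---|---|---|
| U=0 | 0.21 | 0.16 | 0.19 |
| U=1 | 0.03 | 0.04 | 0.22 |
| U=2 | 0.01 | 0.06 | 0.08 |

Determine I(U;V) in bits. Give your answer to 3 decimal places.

0.136 bits

Marginals: p(U) = (0.5600, 0.2900, 0.1500), p(V) = (0.2500, 0.2600, 0.4900).
I(U;V) = H(U) + H(V) − H(U,V).
H(U) = 1.3969, H(V) = 1.5096, H(U,V) = 2.7706.
I(U;V) = 1.3969 + 1.5096 − 2.7706 = 0.136 bits.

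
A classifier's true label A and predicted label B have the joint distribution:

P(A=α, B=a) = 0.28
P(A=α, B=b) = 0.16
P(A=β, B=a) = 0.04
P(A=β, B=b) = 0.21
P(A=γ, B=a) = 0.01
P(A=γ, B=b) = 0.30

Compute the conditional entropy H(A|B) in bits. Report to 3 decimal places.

1.268 bits

Marginals: p(A) = (0.4400, 0.2500, 0.3100), p(B) = (0.3300, 0.6700).
H(A|B) = Σ p(B) · H(A|B=·).
  B=a: p=0.3300, H(A|B=a) = 0.7230
  B=b: p=0.6700, H(A|B=b) = 1.5371
Weighted sum = 1.268 bits.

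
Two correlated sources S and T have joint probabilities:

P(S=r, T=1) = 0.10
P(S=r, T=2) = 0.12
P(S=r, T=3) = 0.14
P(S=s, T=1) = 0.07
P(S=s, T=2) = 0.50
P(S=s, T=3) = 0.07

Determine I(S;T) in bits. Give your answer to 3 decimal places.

Marginals: p(S) = (0.3600, 0.6400), p(T) = (0.1700, 0.6200, 0.2100).
I(S;T) = H(S) + H(T) − H(S,T).
H(S) = 0.9427, H(T) = 1.3350, H(S,T) = 2.1335.
I(S;T) = 0.9427 + 1.3350 − 2.1335 = 0.144 bits.

0.144 bits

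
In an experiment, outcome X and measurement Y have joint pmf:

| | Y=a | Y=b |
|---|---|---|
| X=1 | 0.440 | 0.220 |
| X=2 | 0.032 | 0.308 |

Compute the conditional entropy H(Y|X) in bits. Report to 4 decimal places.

Marginals: p(X) = (0.6600, 0.3400), p(Y) = (0.4720, 0.5280).
H(Y|X) = Σ p(X) · H(Y|X=·).
  X=1: p=0.6600, H(Y|X=1) = 0.9183
  X=2: p=0.3400, H(Y|X=2) = 0.4501
Weighted sum = 0.7591 bits.

0.7591 bits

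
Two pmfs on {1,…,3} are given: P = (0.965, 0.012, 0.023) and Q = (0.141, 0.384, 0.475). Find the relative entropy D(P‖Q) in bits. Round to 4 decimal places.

D(P‖Q) = Σ p·log₂(p/q).
  0.965·log₂(0.965/0.141) = 2.67771
  0.012·log₂(0.012/0.384) = -0.06000
  0.023·log₂(0.023/0.475) = -0.10047
D(P‖Q) = 2.5172 bits.

2.5172 bits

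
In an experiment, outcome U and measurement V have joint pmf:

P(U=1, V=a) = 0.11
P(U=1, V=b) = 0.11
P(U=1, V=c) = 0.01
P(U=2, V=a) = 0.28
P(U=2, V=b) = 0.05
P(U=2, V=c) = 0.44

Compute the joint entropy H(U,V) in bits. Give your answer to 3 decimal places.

H(U,V) = −Σ p(x,y)·log₂ p(x,y) over all 6 cells.
  cell (1,a): −0.11·log₂0.11 = 0.3503
  cell (1,b): −0.11·log₂0.11 = 0.3503
  cell (1,c): −0.01·log₂0.01 = 0.0664
  cell (2,a): −0.28·log₂0.28 = 0.5142
  cell (2,b): −0.05·log₂0.05 = 0.2161
  cell (2,c): −0.44·log₂0.44 = 0.5211
Sum = 2.018 bits.

2.018 bits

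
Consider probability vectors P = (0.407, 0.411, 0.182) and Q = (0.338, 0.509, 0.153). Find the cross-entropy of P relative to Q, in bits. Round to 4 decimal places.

H(P,Q) = −Σ p·log₂ q.
  −0.407·log₂(0.338) = 0.63692
  −0.411·log₂(0.509) = 0.40042
  −0.182·log₂(0.153) = 0.49293
H(P,Q) = 1.5303 bits.

1.5303 bits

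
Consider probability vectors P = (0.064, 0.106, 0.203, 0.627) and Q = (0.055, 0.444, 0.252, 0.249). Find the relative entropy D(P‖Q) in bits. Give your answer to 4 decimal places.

D(P‖Q) = Σ p·log₂(p/q).
  0.064·log₂(0.064/0.055) = 0.01399
  0.106·log₂(0.106/0.444) = -0.21905
  0.203·log₂(0.203/0.252) = -0.06332
  0.627·log₂(0.627/0.249) = 0.83536
D(P‖Q) = 0.5670 bits.

0.5670 bits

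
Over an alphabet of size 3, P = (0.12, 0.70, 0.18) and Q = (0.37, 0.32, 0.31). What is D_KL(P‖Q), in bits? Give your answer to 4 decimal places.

D(P‖Q) = Σ p·log₂(p/q).
  0.12·log₂(0.12/0.37) = -0.19494
  0.70·log₂(0.70/0.32) = 0.79050
  0.18·log₂(0.18/0.31) = -0.14117
D(P‖Q) = 0.4544 bits.

0.4544 bits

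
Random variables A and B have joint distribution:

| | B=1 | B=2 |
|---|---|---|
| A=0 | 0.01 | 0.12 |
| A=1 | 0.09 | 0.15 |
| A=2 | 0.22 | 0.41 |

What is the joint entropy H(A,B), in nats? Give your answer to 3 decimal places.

H(A,B) = −Σ p(x,y)·ln p(x,y) over all 6 cells.
  cell (0,1): −0.01·ln0.01 = 0.0461
  cell (0,2): −0.12·ln0.12 = 0.2544
  cell (1,1): −0.09·ln0.09 = 0.2167
  cell (1,2): −0.15·ln0.15 = 0.2846
  cell (2,1): −0.22·ln0.22 = 0.3331
  cell (2,2): −0.41·ln0.41 = 0.3656
Sum = 1.500 nats.

1.500 nats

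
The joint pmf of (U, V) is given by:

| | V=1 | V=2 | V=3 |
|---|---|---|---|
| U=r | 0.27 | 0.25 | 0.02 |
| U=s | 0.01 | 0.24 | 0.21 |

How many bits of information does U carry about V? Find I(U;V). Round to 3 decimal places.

0.345 bits

Marginals: p(U) = (0.5400, 0.4600), p(V) = (0.2800, 0.4900, 0.2300).
I(U;V) = Σ p(x,y)·log₂[p(x,y)/(p(x)p(y))].
  (r,1): 0.27·log₂(1.7857) = 0.2259
  (r,2): 0.25·log₂(0.9448) = -0.0205
  (r,3): 0.02·log₂(0.1610) = -0.0527
  (s,1): 0.01·log₂(0.0776) = -0.0369
  (s,2): 0.24·log₂(1.0648) = 0.0217
  (s,3): 0.21·log₂(1.9849) = 0.2077
Sum = 0.345 bits.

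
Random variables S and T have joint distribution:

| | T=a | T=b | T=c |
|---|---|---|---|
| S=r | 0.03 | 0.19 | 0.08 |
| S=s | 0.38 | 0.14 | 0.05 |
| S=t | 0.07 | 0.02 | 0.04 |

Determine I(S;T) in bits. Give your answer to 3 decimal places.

0.230 bits

Marginals: p(S) = (0.3000, 0.5700, 0.1300), p(T) = (0.4800, 0.3500, 0.1700).
I(S;T) = Σ p(x,y)·log₂[p(x,y)/(p(x)p(y))].
  (r,a): 0.03·log₂(0.2083) = -0.0679
  (r,b): 0.19·log₂(1.8095) = 0.1626
  (r,c): 0.08·log₂(1.5686) = 0.0520
  (s,a): 0.38·log₂(1.3889) = 0.1801
  (s,b): 0.14·log₂(0.7018) = -0.0715
  (s,c): 0.05·log₂(0.5160) = -0.0477
  (t,a): 0.07·log₂(1.1218) = 0.0116
  (t,b): 0.02·log₂(0.4396) = -0.0237
  (t,c): 0.04·log₂(1.8100) = 0.0342
Sum = 0.230 bits.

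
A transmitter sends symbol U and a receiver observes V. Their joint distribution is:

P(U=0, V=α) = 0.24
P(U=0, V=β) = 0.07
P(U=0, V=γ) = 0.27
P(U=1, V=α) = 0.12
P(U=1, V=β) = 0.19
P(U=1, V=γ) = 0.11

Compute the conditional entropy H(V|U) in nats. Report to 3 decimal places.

Marginals: p(U) = (0.5800, 0.4200), p(V) = (0.3600, 0.2600, 0.3800).
H(V|U) = Σ p(U) · H(V|U=·).
  U=0: p=0.5800, H(V|U=0) = 0.9763
  U=1: p=0.4200, H(V|U=1) = 1.0677
Weighted sum = 1.015 nats.

1.015 nats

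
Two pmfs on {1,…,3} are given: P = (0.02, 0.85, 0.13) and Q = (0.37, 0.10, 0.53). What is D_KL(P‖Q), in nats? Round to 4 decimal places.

D(P‖Q) = Σ p·ln(p/q).
  0.02·ln(0.02/0.37) = -0.05836
  0.85·ln(0.85/0.10) = 1.81906
  0.13·ln(0.13/0.53) = -0.18269
D(P‖Q) = 1.5780 nats.

1.5780 nats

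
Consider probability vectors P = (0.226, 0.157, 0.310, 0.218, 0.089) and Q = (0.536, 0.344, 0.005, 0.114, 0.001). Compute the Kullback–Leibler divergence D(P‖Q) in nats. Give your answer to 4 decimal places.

1.5019 nats

D(P‖Q) = Σ p·ln(p/q).
  0.226·ln(0.226/0.536) = -0.19517
  0.157·ln(0.157/0.344) = -0.12315
  0.310·ln(0.310/0.005) = 1.27941
  0.218·ln(0.218/0.114) = 0.14133
  0.089·ln(0.089/0.001) = 0.39949
D(P‖Q) = 1.5019 nats.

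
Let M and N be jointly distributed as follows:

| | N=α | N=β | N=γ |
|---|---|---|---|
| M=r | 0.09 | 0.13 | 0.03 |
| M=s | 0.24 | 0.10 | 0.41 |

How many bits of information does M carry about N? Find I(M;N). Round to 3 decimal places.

0.147 bits

Marginals: p(M) = (0.2500, 0.7500), p(N) = (0.3300, 0.2300, 0.4400).
I(M;N) = Σ p(x,y)·log₂[p(x,y)/(p(x)p(y))].
  (r,α): 0.09·log₂(1.0909) = 0.0113
  (r,β): 0.13·log₂(2.2609) = 0.1530
  (r,γ): 0.03·log₂(0.2727) = -0.0562
  (s,α): 0.24·log₂(0.9697) = -0.0107
  (s,β): 0.10·log₂(0.5797) = -0.0787
  (s,γ): 0.41·log₂(1.2424) = 0.1284
Sum = 0.147 bits.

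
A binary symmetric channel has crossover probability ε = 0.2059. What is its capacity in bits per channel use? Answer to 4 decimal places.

0.2664 bits

Binary symmetric channel: C = 1 − h₂(ε) where h₂ is the binary entropy function.
h₂(0.2059) = −0.2059·log₂0.2059 − 0.7941·log₂0.7941 = 0.7336.
C = 1 − 0.7336 = 0.2664 bits per channel use.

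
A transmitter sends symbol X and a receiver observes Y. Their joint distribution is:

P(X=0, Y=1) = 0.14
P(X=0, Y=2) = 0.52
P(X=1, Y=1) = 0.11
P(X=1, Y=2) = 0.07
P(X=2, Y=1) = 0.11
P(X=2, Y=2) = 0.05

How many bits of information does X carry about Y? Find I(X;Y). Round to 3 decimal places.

Marginals: p(X) = (0.6600, 0.1800, 0.1600), p(Y) = (0.3600, 0.6400).
I(X;Y) = Σ p(x,y)·log₂[p(x,y)/(p(x)p(y))].
  (0,1): 0.14·log₂(0.5892) = -0.1068
  (0,2): 0.52·log₂(1.2311) = 0.1559
  (1,1): 0.11·log₂(1.6975) = 0.0840
  (1,2): 0.07·log₂(0.6076) = -0.0503
  (2,1): 0.11·log₂(1.9097) = 0.1027
  (2,2): 0.05·log₂(0.4883) = -0.0517
Sum = 0.134 bits.

0.134 bits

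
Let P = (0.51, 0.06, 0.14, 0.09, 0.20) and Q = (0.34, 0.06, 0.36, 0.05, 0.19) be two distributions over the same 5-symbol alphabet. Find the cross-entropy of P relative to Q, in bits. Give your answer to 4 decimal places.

H(P,Q) = −Σ p·log₂ q.
  −0.51·log₂(0.34) = 0.79376
  −0.06·log₂(0.06) = 0.24353
  −0.14·log₂(0.36) = 0.20635
  −0.09·log₂(0.05) = 0.38897
  −0.20·log₂(0.19) = 0.47919
H(P,Q) = 2.1118 bits.

2.1118 bits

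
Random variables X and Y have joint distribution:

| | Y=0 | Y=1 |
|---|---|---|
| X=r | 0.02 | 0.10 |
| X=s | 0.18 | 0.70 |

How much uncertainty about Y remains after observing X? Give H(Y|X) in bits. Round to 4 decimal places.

Chain rule: H(Y|X) = H(X,Y) − H(X).
Marginals: p(X) = (0.1200, 0.8800), p(Y) = (0.2000, 0.8000).
H(X,Y) = 1.2506 bits; H(X) = 0.5294 bits.
H(Y|X) = 1.2506 − 0.5294 = 0.7212 bits.

0.7212 bits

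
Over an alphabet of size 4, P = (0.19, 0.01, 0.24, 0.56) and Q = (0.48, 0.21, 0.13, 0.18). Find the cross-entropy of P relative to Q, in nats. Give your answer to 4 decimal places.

1.6050 nats

H(P,Q) = −Σ p·ln q.
  −0.19·ln(0.48) = 0.13945
  −0.01·ln(0.21) = 0.01561
  −0.24·ln(0.13) = 0.48965
  −0.56·ln(0.18) = 0.96029
H(P,Q) = 1.6050 nats.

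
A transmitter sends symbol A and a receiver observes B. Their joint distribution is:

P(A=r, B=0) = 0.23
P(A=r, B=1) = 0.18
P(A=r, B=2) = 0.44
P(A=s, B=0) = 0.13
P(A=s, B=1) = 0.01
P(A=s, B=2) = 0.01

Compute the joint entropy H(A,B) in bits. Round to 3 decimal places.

H(A,B) = −Σ p(x,y)·log₂ p(x,y) over all 6 cells.
  cell (r,0): −0.23·log₂0.23 = 0.4877
  cell (r,1): −0.18·log₂0.18 = 0.4453
  cell (r,2): −0.44·log₂0.44 = 0.5211
  cell (s,0): −0.13·log₂0.13 = 0.3826
  cell (s,1): −0.01·log₂0.01 = 0.0664
  cell (s,2): −0.01·log₂0.01 = 0.0664
Sum = 1.970 bits.

1.970 bits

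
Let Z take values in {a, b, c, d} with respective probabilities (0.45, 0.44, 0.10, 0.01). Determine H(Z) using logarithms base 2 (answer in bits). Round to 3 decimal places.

1.438 bits

H(Z) = −Σ p·log₂ p.
  −(0.45)·log₂(0.45) = 0.5184
  −(0.44)·log₂(0.44) = 0.5211
  −(0.10)·log₂(0.10) = 0.3322
  −(0.01)·log₂(0.01) = 0.0664
Sum: 0.5184 + 0.5211 + 0.3322 + 0.0664 = 1.438 bits.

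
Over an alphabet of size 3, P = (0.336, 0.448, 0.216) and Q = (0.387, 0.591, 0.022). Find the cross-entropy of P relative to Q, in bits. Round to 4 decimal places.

H(P,Q) = −Σ p·log₂ q.
  −0.336·log₂(0.387) = 0.46018
  −0.448·log₂(0.591) = 0.33993
  −0.216·log₂(0.022) = 1.18937
H(P,Q) = 1.9895 bits.

1.9895 bits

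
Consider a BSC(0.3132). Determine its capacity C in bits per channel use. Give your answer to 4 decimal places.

Binary symmetric channel: C = 1 − h₂(ε) where h₂ is the binary entropy function.
h₂(0.3132) = −0.3132·log₂0.3132 − 0.6868·log₂0.6868 = 0.8968.
C = 1 − 0.8968 = 0.1032 bits per channel use.

0.1032 bits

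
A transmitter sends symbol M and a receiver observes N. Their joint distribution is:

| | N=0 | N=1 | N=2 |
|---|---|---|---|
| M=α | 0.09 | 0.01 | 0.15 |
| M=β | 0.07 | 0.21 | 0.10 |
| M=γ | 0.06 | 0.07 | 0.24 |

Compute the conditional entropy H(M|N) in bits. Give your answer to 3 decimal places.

Marginals: p(M) = (0.2500, 0.3800, 0.3700), p(N) = (0.2200, 0.2900, 0.4900).
H(M|N) = Σ p(N) · H(M|N=·).
  N=0: p=0.2200, H(M|N=0) = 1.5644
  N=1: p=0.2900, H(M|N=1) = 0.9997
  N=2: p=0.4900, H(M|N=2) = 1.4951
Weighted sum = 1.367 bits.

1.367 bits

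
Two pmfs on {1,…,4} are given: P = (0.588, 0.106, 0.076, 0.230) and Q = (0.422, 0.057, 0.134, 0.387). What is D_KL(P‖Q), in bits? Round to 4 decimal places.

0.1414 bits

D(P‖Q) = Σ p·log₂(p/q).
  0.588·log₂(0.588/0.422) = 0.28140
  0.106·log₂(0.106/0.057) = 0.09487
  0.076·log₂(0.076/0.134) = -0.06218
  0.230·log₂(0.230/0.387) = -0.17266
D(P‖Q) = 0.1414 bits.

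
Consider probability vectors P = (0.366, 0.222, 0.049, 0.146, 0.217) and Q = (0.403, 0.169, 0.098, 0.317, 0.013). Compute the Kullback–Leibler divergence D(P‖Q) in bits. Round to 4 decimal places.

D(P‖Q) = Σ p·log₂(p/q).
  0.366·log₂(0.366/0.403) = -0.05085
  0.222·log₂(0.222/0.169) = 0.08737
  0.049·log₂(0.049/0.098) = -0.04900
  0.146·log₂(0.146/0.317) = -0.16330
  0.217·log₂(0.217/0.013) = 0.88126
D(P‖Q) = 0.7055 bits.

0.7055 bits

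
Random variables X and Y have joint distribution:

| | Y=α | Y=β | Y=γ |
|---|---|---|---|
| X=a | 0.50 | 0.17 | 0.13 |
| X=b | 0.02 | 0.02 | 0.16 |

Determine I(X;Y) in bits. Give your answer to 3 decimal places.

0.220 bits

Marginals: p(X) = (0.8000, 0.2000), p(Y) = (0.5200, 0.1900, 0.2900).
I(X;Y) = Σ p(x,y)·log₂[p(x,y)/(p(x)p(y))].
  (a,α): 0.50·log₂(1.2019) = 0.1327
  (a,β): 0.17·log₂(1.1184) = 0.0274
  (a,γ): 0.13·log₂(0.5603) = -0.1086
  (b,α): 0.02·log₂(0.1923) = -0.0476
  (b,β): 0.02·log₂(0.5263) = -0.0185
  (b,γ): 0.16·log₂(2.7586) = 0.2342
Sum = 0.220 bits.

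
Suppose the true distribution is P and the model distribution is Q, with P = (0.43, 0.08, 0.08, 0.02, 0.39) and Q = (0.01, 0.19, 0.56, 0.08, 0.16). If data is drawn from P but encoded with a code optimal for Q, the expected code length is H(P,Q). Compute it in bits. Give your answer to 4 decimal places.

H(P,Q) = −Σ p·log₂ q.
  −0.43·log₂(0.01) = 2.85686
  −0.08·log₂(0.19) = 0.19167
  −0.08·log₂(0.56) = 0.06692
  −0.02·log₂(0.08) = 0.07288
  −0.39·log₂(0.16) = 1.03110
H(P,Q) = 4.2194 bits.

4.2194 bits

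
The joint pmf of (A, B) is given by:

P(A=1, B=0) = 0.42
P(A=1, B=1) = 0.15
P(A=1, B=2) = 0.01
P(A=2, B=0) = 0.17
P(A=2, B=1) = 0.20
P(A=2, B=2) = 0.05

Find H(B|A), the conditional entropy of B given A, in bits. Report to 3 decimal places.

Marginals: p(A) = (0.5800, 0.4200), p(B) = (0.5900, 0.3500, 0.0600).
H(B|A) = Σ p(A) · H(B|A=·).
  A=1: p=0.5800, H(B|A=1) = 0.9428
  A=2: p=0.4200, H(B|A=2) = 1.4034
Weighted sum = 1.136 bits.

1.136 bits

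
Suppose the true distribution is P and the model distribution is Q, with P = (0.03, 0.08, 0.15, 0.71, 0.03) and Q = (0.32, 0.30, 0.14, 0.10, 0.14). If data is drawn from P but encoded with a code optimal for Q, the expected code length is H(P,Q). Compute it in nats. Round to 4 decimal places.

2.1192 nats

H(P,Q) = −Σ p·ln q.
  −0.03·ln(0.32) = 0.03418
  −0.08·ln(0.30) = 0.09632
  −0.15·ln(0.14) = 0.29492
  −0.71·ln(0.10) = 1.63484
  −0.03·ln(0.14) = 0.05898
H(P,Q) = 2.1192 nats.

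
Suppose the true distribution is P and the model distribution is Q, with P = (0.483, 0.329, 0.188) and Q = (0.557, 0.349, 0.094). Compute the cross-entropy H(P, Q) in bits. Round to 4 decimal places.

1.5487 bits

H(P,Q) = −Σ p·log₂ q.
  −0.483·log₂(0.557) = 0.40777
  −0.329·log₂(0.349) = 0.49965
  −0.188·log₂(0.094) = 0.64130
H(P,Q) = 1.5487 bits.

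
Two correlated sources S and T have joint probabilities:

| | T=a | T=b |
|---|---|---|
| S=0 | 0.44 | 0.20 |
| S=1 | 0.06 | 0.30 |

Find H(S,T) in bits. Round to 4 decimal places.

H(S,T) = −Σ p(x,y)·log₂ p(x,y) over all 4 cells.
  cell (0,a): −0.44·log₂0.44 = 0.52115
  cell (0,b): −0.20·log₂0.20 = 0.46439
  cell (1,a): −0.06·log₂0.06 = 0.24353
  cell (1,b): −0.30·log₂0.30 = 0.52109
Sum = 1.7502 bits.

1.7502 bits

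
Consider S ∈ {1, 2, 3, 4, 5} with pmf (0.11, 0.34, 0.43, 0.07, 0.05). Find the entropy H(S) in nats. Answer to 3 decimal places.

1.308 nats

H(S) = −Σ p·ln p.
  −(0.11)·ln(0.11) = 0.2428
  −(0.34)·ln(0.34) = 0.3668
  −(0.43)·ln(0.43) = 0.3629
  −(0.07)·ln(0.07) = 0.1861
  −(0.05)·ln(0.05) = 0.1498
Sum: 0.2428 + 0.3668 + 0.3629 + 0.1861 + 0.1498 = 1.308 nats.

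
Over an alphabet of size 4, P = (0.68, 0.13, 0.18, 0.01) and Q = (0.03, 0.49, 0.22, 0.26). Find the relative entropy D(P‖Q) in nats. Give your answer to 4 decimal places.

1.8810 nats

D(P‖Q) = Σ p·ln(p/q).
  0.68·ln(0.68/0.03) = 2.12221
  0.13·ln(0.13/0.49) = -0.17249
  0.18·ln(0.18/0.22) = -0.03612
  0.01·ln(0.01/0.26) = -0.03258
D(P‖Q) = 1.8810 nats.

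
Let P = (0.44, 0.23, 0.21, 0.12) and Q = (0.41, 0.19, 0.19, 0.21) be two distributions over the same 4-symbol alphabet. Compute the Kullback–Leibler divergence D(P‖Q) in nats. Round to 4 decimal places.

D(P‖Q) = Σ p·ln(p/q).
  0.44·ln(0.44/0.41) = 0.03107
  0.23·ln(0.23/0.19) = 0.04394
  0.21·ln(0.21/0.19) = 0.02102
  0.12·ln(0.12/0.21) = -0.06715
D(P‖Q) = 0.0289 nats.

0.0289 nats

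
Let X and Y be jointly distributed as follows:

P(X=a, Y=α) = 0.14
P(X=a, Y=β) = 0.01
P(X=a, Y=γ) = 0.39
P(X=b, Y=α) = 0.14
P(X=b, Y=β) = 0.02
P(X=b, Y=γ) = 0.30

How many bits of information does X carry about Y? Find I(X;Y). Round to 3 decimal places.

0.006 bits

Marginals: p(X) = (0.5400, 0.4600), p(Y) = (0.2800, 0.0300, 0.6900).
I(X;Y) = Σ p(x,y)·log₂[p(x,y)/(p(x)p(y))].
  (a,α): 0.14·log₂(0.9259) = -0.0155
  (a,β): 0.01·log₂(0.6173) = -0.0070
  (a,γ): 0.39·log₂(1.0467) = 0.0257
  (b,α): 0.14·log₂(1.0870) = 0.0168
  (b,β): 0.02·log₂(1.4493) = 0.0107
  (b,γ): 0.30·log₂(0.9452) = -0.0244
Sum = 0.006 bits.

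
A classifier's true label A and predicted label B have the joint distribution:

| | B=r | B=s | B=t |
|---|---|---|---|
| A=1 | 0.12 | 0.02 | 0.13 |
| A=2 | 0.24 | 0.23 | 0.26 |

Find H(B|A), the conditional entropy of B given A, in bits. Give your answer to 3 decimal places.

Marginals: p(A) = (0.2700, 0.7300), p(B) = (0.3600, 0.2500, 0.3900).
H(B|A) = Σ p(A) · H(B|A=·).
  A=1: p=0.2700, H(B|A=1) = 1.3058
  A=2: p=0.7300, H(B|A=2) = 1.5831
Weighted sum = 1.508 bits.

1.508 bits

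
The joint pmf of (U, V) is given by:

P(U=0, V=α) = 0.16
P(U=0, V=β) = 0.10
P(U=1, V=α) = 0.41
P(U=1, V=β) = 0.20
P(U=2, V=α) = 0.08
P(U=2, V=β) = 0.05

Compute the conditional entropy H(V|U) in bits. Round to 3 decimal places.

Marginals: p(U) = (0.2600, 0.6100, 0.1300), p(V) = (0.6500, 0.3500).
H(V|U) = Σ p(U) · H(V|U=·).
  U=0: p=0.2600, H(V|U=0) = 0.9612
  U=1: p=0.6100, H(V|U=1) = 0.9127
  U=2: p=0.1300, H(V|U=2) = 0.9612
Weighted sum = 0.932 bits.

0.932 bits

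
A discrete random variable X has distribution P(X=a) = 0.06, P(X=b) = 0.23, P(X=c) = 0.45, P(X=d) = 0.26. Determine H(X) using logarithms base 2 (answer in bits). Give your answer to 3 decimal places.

H(X) = −Σ p·log₂ p.
  −(0.06)·log₂(0.06) = 0.2435
  −(0.23)·log₂(0.23) = 0.4877
  −(0.45)·log₂(0.45) = 0.5184
  −(0.26)·log₂(0.26) = 0.5053
Sum: 0.2435 + 0.4877 + 0.5184 + 0.5053 = 1.755 bits.

1.755 bits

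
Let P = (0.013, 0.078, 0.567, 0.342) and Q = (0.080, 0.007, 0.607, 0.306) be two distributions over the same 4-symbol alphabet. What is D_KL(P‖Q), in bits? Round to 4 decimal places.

0.2363 bits

D(P‖Q) = Σ p·log₂(p/q).
  0.013·log₂(0.013/0.080) = -0.03408
  0.078·log₂(0.078/0.007) = 0.27129
  0.567·log₂(0.567/0.607) = -0.05576
  0.342·log₂(0.342/0.306) = 0.05488
D(P‖Q) = 0.2363 bits.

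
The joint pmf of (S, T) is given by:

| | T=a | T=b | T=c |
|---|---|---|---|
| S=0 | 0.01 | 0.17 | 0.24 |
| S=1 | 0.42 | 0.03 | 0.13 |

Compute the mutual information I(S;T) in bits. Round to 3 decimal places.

0.445 bits

Marginals: p(S) = (0.4200, 0.5800), p(T) = (0.4300, 0.2000, 0.3700).
I(S;T) = H(S) + H(T) − H(S,T).
H(S) = 0.9815, H(T) = 1.5187, H(S,T) = 2.0552.
I(S;T) = 0.9815 + 1.5187 − 2.0552 = 0.445 bits.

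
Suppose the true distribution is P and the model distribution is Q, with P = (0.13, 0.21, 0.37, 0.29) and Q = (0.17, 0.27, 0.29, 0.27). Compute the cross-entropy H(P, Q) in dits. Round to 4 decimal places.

0.5833 dits

H(P,Q) = −Σ p·log₁₀ q.
  −0.13·log₁₀(0.17) = 0.10004
  −0.21·log₁₀(0.27) = 0.11941
  −0.37·log₁₀(0.29) = 0.19891
  −0.29·log₁₀(0.27) = 0.16490
H(P,Q) = 0.5833 dits.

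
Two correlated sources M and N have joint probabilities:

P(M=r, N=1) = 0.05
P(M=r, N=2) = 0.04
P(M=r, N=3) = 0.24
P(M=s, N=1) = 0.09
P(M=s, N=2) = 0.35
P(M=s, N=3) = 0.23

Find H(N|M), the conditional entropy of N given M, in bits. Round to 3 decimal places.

1.311 bits

Chain rule: H(N|M) = H(M,N) − H(M).
Marginals: p(M) = (0.3300, 0.6700), p(N) = (0.1400, 0.3900, 0.4700).
H(M,N) = 2.2264 bits; H(M) = 0.9149 bits.
H(N|M) = 2.2264 − 0.9149 = 1.311 bits.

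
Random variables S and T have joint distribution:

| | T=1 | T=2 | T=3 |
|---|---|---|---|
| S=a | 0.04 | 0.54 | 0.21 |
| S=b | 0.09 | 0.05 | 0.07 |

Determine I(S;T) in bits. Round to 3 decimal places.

0.152 bits

Marginals: p(S) = (0.7900, 0.2100), p(T) = (0.1300, 0.5900, 0.2800).
I(S;T) = Σ p(x,y)·log₂[p(x,y)/(p(x)p(y))].
  (a,1): 0.04·log₂(0.3895) = -0.0544
  (a,2): 0.54·log₂(1.1585) = 0.1147
  (a,3): 0.21·log₂(0.9494) = -0.0157
  (b,1): 0.09·log₂(3.2967) = 0.1549
  (b,2): 0.05·log₂(0.4036) = -0.0655
  (b,3): 0.07·log₂(1.1905) = 0.0176
Sum = 0.152 bits.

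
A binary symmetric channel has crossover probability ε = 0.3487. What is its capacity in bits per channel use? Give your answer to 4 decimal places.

0.0671 bits

Binary symmetric channel: C = 1 − h₂(ε) where h₂ is the binary entropy function.
h₂(0.3487) = −0.3487·log₂0.3487 − 0.6513·log₂0.6513 = 0.9329.
C = 1 − 0.9329 = 0.0671 bits per channel use.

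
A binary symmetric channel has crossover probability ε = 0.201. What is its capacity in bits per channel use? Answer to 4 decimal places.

0.2761 bits

Binary symmetric channel: C = 1 − h₂(ε) where h₂ is the binary entropy function.
h₂(0.201) = −0.201·log₂0.201 − 0.799·log₂0.799 = 0.7239.
C = 1 − 0.7239 = 0.2761 bits per channel use.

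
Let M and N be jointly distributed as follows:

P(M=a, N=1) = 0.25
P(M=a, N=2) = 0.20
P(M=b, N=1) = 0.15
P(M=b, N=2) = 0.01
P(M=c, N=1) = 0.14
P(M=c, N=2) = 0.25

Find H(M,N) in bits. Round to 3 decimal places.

H(M,N) = −Σ p(x,y)·log₂ p(x,y) over all 6 cells.
  cell (a,1): −0.25·log₂0.25 = 0.5000
  cell (a,2): −0.20·log₂0.20 = 0.4644
  cell (b,1): −0.15·log₂0.15 = 0.4105
  cell (b,2): −0.01·log₂0.01 = 0.0664
  cell (c,1): −0.14·log₂0.14 = 0.3971
  cell (c,2): −0.25·log₂0.25 = 0.5000
Sum = 2.338 bits.

2.338 bits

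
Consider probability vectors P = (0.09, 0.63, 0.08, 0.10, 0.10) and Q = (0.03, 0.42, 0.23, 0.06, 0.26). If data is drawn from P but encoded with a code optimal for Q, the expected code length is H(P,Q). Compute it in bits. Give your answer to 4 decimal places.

H(P,Q) = −Σ p·log₂ q.
  −0.09·log₂(0.03) = 0.45530
  −0.63·log₂(0.42) = 0.78847
  −0.08·log₂(0.23) = 0.16962
  −0.10·log₂(0.06) = 0.40589
  −0.10·log₂(0.26) = 0.19434
H(P,Q) = 2.0136 bits.

2.0136 bits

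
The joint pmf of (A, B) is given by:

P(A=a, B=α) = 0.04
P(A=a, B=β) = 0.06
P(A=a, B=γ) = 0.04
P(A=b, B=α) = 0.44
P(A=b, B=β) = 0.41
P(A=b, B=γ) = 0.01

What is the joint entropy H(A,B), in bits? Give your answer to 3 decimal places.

H(A,B) = −Σ p(x,y)·log₂ p(x,y) over all 6 cells.
  cell (a,α): −0.04·log₂0.04 = 0.1858
  cell (a,β): −0.06·log₂0.06 = 0.2435
  cell (a,γ): −0.04·log₂0.04 = 0.1858
  cell (b,α): −0.44·log₂0.44 = 0.5211
  cell (b,β): −0.41·log₂0.41 = 0.5274
  cell (b,γ): −0.01·log₂0.01 = 0.0664
Sum = 1.730 bits.

1.730 bits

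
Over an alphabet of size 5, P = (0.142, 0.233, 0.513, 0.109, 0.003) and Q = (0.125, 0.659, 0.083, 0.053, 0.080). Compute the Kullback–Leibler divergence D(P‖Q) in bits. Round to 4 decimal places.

D(P‖Q) = Σ p·log₂(p/q).
  0.142·log₂(0.142/0.125) = 0.02612
  0.233·log₂(0.233/0.659) = -0.34949
  0.513·log₂(0.513/0.083) = 1.34805
  0.109·log₂(0.109/0.053) = 0.11339
  0.003·log₂(0.003/0.080) = -0.01421
D(P‖Q) = 1.1239 bits.

1.1239 bits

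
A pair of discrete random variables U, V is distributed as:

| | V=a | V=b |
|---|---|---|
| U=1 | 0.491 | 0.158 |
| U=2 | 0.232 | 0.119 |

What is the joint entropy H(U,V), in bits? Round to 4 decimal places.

H(U,V) = −Σ p(x,y)·log₂ p(x,y) over all 4 cells.
  cell (1,a): −0.491·log₂0.491 = 0.50387
  cell (1,b): −0.158·log₂0.158 = 0.42060
  cell (2,a): −0.232·log₂0.232 = 0.48901
  cell (2,b): −0.119·log₂0.119 = 0.36545
Sum = 1.7789 bits.

1.7789 bits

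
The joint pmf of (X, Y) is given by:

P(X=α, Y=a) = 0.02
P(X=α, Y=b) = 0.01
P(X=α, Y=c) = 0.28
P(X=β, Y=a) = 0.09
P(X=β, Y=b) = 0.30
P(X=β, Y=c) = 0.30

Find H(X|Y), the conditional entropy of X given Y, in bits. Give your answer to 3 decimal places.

Chain rule: H(X|Y) = H(X,Y) − H(Y).
Marginals: p(X) = (0.3100, 0.6900), p(Y) = (0.1100, 0.3100, 0.5800).
H(X,Y) = 2.0484 bits; H(Y) = 1.3299 bits.
H(X|Y) = 2.0484 − 1.3299 = 0.718 bits.

0.718 bits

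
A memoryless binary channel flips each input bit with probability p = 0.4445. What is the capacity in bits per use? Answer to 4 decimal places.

Binary symmetric channel: C = 1 − h₂(ε) where h₂ is the binary entropy function.
h₂(0.4445) = −0.4445·log₂0.4445 − 0.5555·log₂0.5555 = 0.9911.
C = 1 − 0.9911 = 0.0089 bits per channel use.

0.0089 bits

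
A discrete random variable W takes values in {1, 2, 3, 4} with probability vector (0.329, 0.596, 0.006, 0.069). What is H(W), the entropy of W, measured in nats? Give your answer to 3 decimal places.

0.889 nats

H(W) = −Σ p·ln p.
  −(0.329)·ln(0.329) = 0.3657
  −(0.596)·ln(0.596) = 0.3084
  −(0.006)·ln(0.006) = 0.0307
  −(0.069)·ln(0.069) = 0.1845
Sum: 0.3657 + 0.3084 + 0.0307 + 0.1845 = 0.889 nats.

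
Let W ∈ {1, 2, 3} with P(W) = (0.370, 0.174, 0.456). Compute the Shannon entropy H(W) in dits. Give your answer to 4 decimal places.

0.4474 dits

H(W) = −Σ p·log₁₀ p.
  −(0.370)·log₁₀(0.370) = 0.15977
  −(0.174)·log₁₀(0.174) = 0.13214
  −(0.456)·log₁₀(0.456) = 0.15551
Sum: 0.15977 + 0.13214 + 0.15551 = 0.4474 dits.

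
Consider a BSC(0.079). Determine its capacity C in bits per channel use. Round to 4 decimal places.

Binary symmetric channel: C = 1 − h₂(ε) where h₂ is the binary entropy function.
h₂(0.079) = −0.079·log₂0.079 − 0.921·log₂0.921 = 0.3986.
C = 1 − 0.3986 = 0.6014 bits per channel use.

0.6014 bits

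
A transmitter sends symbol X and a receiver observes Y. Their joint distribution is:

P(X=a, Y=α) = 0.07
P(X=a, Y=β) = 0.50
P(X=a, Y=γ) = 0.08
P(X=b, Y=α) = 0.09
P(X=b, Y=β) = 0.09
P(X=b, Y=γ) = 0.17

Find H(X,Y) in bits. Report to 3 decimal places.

2.120 bits

H(X,Y) = −Σ p(x,y)·log₂ p(x,y) over all 6 cells.
  cell (a,α): −0.07·log₂0.07 = 0.2686
  cell (a,β): −0.50·log₂0.50 = 0.5000
  cell (a,γ): −0.08·log₂0.08 = 0.2915
  cell (b,α): −0.09·log₂0.09 = 0.3127
  cell (b,β): −0.09·log₂0.09 = 0.3127
  cell (b,γ): −0.17·log₂0.17 = 0.4346
Sum = 2.120 bits.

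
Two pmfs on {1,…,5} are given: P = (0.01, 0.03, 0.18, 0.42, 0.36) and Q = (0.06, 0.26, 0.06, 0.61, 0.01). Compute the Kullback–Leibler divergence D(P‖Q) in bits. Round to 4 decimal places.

1.8010 bits

D(P‖Q) = Σ p·log₂(p/q).
  0.01·log₂(0.01/0.06) = -0.02585
  0.03·log₂(0.03/0.26) = -0.09346
  0.18·log₂(0.18/0.06) = 0.28529
  0.42·log₂(0.42/0.61) = -0.22614
  0.36·log₂(0.36/0.01) = 1.86117
D(P‖Q) = 1.8010 bits.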